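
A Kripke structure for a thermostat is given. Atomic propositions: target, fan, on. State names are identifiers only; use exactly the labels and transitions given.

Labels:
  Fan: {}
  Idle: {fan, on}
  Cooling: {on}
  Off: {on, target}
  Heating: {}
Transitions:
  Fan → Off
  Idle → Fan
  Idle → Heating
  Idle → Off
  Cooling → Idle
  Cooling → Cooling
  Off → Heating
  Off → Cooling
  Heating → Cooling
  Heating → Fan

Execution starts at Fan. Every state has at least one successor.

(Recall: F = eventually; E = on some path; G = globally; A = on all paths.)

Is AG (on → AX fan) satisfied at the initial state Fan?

Violated

States satisfying on → AX fan: {Fan, Heating}.
States satisfying AG (on → AX fan): ∅.
Cooling is reachable from Fan and violates on → AX fan, so AG fails at Fan.
Fan ∉ Sat(AG (on → AX fan)).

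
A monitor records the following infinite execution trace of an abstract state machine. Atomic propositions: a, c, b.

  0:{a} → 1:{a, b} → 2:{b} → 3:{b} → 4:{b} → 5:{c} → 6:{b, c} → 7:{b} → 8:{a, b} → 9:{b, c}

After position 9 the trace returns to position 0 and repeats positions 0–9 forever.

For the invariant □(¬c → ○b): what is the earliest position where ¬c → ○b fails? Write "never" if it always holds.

4

Check ¬c → ○b at each position in order: 0 ✓, 1 ✓, 2 ✓, 3 ✓.
At position 4 the labels are {b} and the next position 5 has {c}, so ¬c → ○b is false there. This is the first violation.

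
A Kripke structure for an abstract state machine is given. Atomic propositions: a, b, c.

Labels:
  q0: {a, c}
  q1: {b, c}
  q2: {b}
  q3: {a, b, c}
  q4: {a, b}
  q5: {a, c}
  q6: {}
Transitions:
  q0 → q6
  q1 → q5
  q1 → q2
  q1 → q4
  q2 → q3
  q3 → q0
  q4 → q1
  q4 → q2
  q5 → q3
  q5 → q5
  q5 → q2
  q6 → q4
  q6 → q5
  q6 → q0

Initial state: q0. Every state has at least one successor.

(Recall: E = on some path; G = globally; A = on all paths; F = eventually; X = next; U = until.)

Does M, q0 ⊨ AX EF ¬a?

States satisfying EF ¬a: {q0, q1, q2, q3, q4, q5, q6}.
States satisfying AX EF ¬a: {q0, q1, q2, q3, q4, q5, q6}.
q0 ∈ Sat(AX EF ¬a).

Holds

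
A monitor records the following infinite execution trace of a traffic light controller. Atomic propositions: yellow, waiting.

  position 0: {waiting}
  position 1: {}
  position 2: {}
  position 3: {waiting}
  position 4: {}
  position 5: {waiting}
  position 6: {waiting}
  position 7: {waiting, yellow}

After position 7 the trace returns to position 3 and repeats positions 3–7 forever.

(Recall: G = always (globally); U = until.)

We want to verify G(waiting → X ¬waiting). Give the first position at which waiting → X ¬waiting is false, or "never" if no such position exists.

Check waiting → X ¬waiting at each position in order: 0 ✓, 1 ✓, 2 ✓, 3 ✓, 4 ✓.
At position 5 the labels are {waiting} and the next position 6 has {waiting}, so waiting → X ¬waiting is false there. This is the first violation.

5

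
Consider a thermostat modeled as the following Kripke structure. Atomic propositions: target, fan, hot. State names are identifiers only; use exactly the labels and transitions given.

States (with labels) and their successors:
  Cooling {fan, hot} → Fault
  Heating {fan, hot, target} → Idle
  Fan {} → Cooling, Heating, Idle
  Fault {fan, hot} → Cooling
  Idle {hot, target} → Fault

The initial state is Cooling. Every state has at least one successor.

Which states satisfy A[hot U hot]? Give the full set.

{Cooling, Heating, Fault, Idle}

States satisfying hot: {Cooling, Heating, Fault, Idle}.
States satisfying A[hot U hot]: {Cooling, Heating, Fault, Idle}.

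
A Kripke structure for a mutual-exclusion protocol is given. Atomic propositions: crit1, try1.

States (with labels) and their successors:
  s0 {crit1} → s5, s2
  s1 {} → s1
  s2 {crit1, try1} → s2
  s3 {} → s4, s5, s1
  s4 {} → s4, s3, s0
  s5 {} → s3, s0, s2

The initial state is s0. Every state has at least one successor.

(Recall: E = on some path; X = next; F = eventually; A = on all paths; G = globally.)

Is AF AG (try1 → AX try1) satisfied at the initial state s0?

States satisfying AG (try1 → AX try1): {s0, s1, s2, s3, s4, s5}.
States satisfying AF AG (try1 → AX try1): {s0, s1, s2, s3, s4, s5}.
s0 ∈ Sat(AF AG (try1 → AX try1)).

Yes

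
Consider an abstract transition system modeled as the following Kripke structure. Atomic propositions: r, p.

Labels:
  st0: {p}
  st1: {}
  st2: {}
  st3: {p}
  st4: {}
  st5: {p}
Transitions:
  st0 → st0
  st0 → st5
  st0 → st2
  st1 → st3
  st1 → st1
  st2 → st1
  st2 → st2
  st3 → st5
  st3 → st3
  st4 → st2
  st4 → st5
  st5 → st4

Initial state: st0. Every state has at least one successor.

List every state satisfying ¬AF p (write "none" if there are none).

{st1, st2, st4}

States satisfying p: {st0, st3, st5}.
States satisfying AF p: {st0, st3, st5}.
States satisfying ¬AF p: {st1, st2, st4}.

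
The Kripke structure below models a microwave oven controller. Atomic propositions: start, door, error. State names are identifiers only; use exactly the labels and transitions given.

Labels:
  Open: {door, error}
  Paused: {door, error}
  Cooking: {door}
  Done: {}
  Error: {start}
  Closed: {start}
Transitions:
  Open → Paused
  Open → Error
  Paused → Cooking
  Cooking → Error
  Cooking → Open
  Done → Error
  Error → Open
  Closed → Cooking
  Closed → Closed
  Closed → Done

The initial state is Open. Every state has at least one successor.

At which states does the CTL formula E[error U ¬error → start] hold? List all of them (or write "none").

States satisfying error: {Open, Paused}.
States satisfying ¬error → start: {Open, Paused, Error, Closed}.
States satisfying E[error U ¬error → start]: {Open, Paused, Error, Closed}.

{Open, Paused, Error, Closed}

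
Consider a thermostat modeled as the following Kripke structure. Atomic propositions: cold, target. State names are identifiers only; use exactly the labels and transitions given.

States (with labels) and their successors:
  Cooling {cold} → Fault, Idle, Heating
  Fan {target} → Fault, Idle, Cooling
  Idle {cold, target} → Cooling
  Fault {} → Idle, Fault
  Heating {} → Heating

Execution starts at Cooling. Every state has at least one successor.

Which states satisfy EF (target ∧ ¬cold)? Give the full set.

States satisfying target ∧ ¬cold: {Fan}.
States satisfying EF (target ∧ ¬cold): {Fan}.

{Fan}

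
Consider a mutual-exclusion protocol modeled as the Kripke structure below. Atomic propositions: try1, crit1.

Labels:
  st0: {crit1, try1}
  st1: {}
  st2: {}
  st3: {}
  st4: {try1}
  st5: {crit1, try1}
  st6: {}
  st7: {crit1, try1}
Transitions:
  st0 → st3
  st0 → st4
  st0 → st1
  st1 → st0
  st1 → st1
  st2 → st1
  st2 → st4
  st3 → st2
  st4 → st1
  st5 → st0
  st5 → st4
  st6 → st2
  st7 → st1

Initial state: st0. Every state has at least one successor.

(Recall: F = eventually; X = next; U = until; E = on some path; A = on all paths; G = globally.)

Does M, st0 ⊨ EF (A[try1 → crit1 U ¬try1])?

Satisfied

States satisfying A[try1 → crit1 U ¬try1]: {st1, st2, st3, st6, st7}.
States satisfying EF (A[try1 → crit1 U ¬try1]): {st0, st1, st2, st3, st4, st5, st6, st7}.
Some path from st0 reaches a state where A[try1 → crit1 U ¬try1] holds.
st0 ∈ Sat(EF (A[try1 → crit1 U ¬try1])).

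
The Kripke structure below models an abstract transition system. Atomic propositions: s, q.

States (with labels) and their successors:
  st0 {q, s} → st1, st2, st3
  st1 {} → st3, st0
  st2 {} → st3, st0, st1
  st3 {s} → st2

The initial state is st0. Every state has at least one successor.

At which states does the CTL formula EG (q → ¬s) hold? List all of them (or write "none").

States satisfying q → ¬s: {st1, st2, st3}.
States satisfying EG (q → ¬s): {st1, st2, st3}.

{st1, st2, st3}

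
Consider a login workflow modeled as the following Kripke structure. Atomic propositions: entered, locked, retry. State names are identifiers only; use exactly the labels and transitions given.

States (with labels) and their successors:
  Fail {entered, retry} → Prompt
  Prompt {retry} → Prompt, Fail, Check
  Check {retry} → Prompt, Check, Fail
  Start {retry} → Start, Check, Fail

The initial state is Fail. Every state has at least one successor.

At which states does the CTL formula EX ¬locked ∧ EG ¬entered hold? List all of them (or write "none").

{Prompt, Check, Start}

States satisfying ¬locked: {Fail, Prompt, Check, Start}.
States satisfying EX ¬locked: {Fail, Prompt, Check, Start}.
States satisfying ¬entered: {Prompt, Check, Start}.
States satisfying EG ¬entered: {Prompt, Check, Start}.
States satisfying EX ¬locked ∧ EG ¬entered: {Prompt, Check, Start}.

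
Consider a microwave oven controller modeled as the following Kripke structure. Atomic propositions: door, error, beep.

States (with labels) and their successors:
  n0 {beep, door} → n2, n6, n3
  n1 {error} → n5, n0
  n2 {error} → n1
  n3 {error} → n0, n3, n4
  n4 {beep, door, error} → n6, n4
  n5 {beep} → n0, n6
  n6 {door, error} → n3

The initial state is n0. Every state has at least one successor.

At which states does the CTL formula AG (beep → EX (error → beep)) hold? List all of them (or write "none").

States satisfying beep → EX (error → beep): {n1, n2, n3, n4, n5, n6}.
States satisfying AG (beep → EX (error → beep)): ∅.

none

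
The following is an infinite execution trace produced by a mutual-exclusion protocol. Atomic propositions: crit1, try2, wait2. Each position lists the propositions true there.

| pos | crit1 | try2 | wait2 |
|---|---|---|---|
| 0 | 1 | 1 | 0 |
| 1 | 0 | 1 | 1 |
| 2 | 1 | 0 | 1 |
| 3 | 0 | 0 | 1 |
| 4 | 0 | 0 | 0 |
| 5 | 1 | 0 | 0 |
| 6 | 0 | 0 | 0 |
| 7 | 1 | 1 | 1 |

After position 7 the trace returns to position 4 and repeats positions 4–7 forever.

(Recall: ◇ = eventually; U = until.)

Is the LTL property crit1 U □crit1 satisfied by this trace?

Does not hold

Walking from position 0: at position 1, □crit1 has not yet held and crit1 fails, so crit1 U □crit1 is false.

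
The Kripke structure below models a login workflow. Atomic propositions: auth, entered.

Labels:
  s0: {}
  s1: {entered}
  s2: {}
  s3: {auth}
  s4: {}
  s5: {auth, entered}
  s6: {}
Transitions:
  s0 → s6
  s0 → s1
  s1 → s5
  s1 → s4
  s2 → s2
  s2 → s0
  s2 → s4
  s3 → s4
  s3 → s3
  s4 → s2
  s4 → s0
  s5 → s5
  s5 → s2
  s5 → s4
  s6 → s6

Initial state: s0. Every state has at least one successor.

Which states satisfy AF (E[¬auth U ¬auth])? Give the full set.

States satisfying E[¬auth U ¬auth]: {s0, s1, s2, s4, s6}.
States satisfying AF (E[¬auth U ¬auth]): {s0, s1, s2, s4, s6}.

{s0, s1, s2, s4, s6}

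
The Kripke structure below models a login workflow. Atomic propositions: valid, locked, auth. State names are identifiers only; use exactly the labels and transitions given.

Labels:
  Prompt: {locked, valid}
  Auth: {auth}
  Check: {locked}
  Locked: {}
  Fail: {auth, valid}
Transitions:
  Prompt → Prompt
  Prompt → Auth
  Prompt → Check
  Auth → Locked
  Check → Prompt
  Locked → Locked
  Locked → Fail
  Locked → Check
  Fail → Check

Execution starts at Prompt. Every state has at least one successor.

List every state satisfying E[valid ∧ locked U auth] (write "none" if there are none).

States satisfying valid ∧ locked: {Prompt}.
States satisfying auth: {Auth, Fail}.
States satisfying E[valid ∧ locked U auth]: {Prompt, Auth, Fail}.

{Prompt, Auth, Fail}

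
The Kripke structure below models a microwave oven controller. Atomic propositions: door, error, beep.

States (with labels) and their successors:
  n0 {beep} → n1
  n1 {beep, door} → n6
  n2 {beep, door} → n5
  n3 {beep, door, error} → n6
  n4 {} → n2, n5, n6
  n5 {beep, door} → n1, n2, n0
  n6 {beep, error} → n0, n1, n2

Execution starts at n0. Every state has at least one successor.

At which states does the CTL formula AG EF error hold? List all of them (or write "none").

States satisfying EF error: {n0, n1, n2, n3, n4, n5, n6}.
States satisfying AG EF error: {n0, n1, n2, n3, n4, n5, n6}.

{n0, n1, n2, n3, n4, n5, n6}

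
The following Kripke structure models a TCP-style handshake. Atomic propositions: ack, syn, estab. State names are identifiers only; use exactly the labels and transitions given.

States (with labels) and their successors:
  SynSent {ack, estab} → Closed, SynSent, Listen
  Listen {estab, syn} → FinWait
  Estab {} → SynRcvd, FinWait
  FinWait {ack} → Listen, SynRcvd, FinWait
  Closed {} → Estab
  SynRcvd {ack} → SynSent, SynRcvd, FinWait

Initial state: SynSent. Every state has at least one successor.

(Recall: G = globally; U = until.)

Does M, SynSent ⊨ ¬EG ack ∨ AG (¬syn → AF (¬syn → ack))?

Holds

States satisfying ack: {SynSent, FinWait, SynRcvd}.
States satisfying EG ack: {SynSent, FinWait, SynRcvd}.
States satisfying ¬EG ack: {Listen, Estab, Closed}.
States satisfying ¬syn → AF (¬syn → ack): {SynSent, Listen, Estab, FinWait, Closed, SynRcvd}.
States satisfying AG (¬syn → AF (¬syn → ack)): {SynSent, Listen, Estab, FinWait, Closed, SynRcvd}.
States satisfying ¬EG ack ∨ AG (¬syn → AF (¬syn → ack)): {SynSent, Listen, Estab, FinWait, Closed, SynRcvd}.
SynSent ∈ Sat(¬EG ack ∨ AG (¬syn → AF (¬syn → ack))).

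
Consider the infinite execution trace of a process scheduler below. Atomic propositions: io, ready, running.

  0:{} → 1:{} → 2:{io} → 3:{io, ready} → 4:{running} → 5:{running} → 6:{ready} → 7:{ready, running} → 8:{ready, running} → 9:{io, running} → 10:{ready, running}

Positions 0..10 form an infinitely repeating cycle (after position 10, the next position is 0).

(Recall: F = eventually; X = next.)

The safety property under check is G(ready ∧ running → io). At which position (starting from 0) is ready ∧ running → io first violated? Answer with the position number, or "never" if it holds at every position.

7

Check ready ∧ running → io at each position in order: 0 ✓, 1 ✓, 2 ✓, 3 ✓, 4 ✓, 5 ✓, 6 ✓.
At position 7 the labels are {ready, running}, so ready ∧ running → io is false there. This is the first violation.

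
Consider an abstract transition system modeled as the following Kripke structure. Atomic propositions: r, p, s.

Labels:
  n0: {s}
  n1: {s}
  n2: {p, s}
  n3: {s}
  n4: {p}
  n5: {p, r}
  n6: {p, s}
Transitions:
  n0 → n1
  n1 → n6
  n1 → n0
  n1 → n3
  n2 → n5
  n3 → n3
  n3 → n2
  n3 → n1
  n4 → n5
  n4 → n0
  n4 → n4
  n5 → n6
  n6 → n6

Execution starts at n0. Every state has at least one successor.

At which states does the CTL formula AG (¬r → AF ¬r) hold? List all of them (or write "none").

{n0, n1, n2, n3, n4, n5, n6}

States satisfying ¬r → AF ¬r: {n0, n1, n2, n3, n4, n5, n6}.
States satisfying AG (¬r → AF ¬r): {n0, n1, n2, n3, n4, n5, n6}.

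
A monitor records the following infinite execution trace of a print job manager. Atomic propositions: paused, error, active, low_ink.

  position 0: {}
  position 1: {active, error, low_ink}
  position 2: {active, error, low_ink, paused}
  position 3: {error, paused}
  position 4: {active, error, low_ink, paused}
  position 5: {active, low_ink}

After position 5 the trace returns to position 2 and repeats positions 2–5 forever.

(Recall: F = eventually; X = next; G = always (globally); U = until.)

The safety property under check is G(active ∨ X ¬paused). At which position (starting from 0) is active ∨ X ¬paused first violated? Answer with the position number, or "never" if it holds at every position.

Check active ∨ X ¬paused at each position in order: 0 ✓, 1 ✓, 2 ✓.
At position 3 the labels are {error, paused} and the next position 4 has {active, error, low_ink, paused}, so active ∨ X ¬paused is false there. This is the first violation.

3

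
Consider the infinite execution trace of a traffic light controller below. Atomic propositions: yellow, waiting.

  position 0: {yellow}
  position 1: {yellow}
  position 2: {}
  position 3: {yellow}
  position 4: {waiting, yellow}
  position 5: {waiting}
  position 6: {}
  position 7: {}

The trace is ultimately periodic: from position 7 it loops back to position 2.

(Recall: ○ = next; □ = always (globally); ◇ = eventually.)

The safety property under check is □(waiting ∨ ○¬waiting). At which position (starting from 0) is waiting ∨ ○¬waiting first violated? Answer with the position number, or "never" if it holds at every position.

Check waiting ∨ ○¬waiting at each position in order: 0 ✓, 1 ✓, 2 ✓.
At position 3 the labels are {yellow} and the next position 4 has {waiting, yellow}, so waiting ∨ ○¬waiting is false there. This is the first violation.

3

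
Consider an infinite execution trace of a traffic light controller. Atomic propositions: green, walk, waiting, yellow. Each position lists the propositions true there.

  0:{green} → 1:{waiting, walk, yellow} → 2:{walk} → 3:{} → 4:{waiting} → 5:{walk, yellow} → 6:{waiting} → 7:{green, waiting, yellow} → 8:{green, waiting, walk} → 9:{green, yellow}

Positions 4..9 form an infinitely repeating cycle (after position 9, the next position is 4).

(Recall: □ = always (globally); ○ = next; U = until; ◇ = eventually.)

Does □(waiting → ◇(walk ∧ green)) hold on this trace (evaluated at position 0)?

Yes

waiting → ◇(walk ∧ green) holds at every position 0..9, and those are all positions ever visited, so □(waiting → ◇(walk ∧ green)) holds.
Positions where waiting holds: 1, 4, 6, 7, 8.
Check ◇(walk ∧ green) at each: 1→ok, 4→ok, 6→ok, 7→ok, 8→ok.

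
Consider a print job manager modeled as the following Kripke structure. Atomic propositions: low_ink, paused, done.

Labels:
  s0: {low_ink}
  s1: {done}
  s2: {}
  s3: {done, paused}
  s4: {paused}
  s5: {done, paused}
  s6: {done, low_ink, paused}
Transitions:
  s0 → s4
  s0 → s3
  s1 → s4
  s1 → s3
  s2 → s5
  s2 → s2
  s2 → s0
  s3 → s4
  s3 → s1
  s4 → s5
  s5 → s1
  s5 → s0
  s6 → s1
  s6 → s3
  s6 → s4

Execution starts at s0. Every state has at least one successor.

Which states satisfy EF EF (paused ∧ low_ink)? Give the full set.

States satisfying EF (paused ∧ low_ink): {s6}.
States satisfying EF EF (paused ∧ low_ink): {s6}.

{s6}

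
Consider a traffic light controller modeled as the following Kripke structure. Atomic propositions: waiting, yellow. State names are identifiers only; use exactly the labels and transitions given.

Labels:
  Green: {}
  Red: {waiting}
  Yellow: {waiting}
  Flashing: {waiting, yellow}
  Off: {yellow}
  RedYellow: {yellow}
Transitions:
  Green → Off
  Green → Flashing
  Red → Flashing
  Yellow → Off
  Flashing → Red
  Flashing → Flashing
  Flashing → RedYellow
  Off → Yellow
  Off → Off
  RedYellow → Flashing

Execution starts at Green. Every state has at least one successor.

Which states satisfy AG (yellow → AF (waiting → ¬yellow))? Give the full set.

{Yellow, Off}

States satisfying yellow → AF (waiting → ¬yellow): {Green, Red, Yellow, Off, RedYellow}.
States satisfying AG (yellow → AF (waiting → ¬yellow)): {Yellow, Off}.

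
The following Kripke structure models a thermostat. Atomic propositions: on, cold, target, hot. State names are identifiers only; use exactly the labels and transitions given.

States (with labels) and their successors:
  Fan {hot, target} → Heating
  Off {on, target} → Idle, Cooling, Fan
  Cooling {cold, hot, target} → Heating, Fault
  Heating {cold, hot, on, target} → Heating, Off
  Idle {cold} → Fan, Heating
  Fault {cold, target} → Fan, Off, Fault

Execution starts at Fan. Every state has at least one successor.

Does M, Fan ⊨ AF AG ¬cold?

Does not hold

States satisfying AG ¬cold: ∅.
States satisfying AF AG ¬cold: ∅.
There is a path from Fan along which AG ¬cold never holds.
Fan ∉ Sat(AF AG ¬cold).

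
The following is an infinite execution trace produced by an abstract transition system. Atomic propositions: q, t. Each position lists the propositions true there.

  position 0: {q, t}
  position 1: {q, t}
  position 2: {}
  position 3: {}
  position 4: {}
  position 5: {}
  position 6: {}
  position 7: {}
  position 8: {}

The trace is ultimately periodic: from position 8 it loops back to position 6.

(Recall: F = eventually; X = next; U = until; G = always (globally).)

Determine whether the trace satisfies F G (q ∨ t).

Does not hold

G (q ∨ t) is false at every position 0..8, so it never becomes true and F G (q ∨ t) fails.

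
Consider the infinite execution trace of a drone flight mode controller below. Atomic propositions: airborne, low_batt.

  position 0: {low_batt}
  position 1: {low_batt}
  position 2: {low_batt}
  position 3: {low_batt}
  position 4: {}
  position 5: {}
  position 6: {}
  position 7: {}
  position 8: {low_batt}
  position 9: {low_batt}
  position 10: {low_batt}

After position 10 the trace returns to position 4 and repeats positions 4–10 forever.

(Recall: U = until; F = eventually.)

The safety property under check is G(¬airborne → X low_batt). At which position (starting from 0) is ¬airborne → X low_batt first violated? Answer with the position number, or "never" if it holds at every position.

Check ¬airborne → X low_batt at each position in order: 0 ✓, 1 ✓, 2 ✓.
At position 3 the labels are {low_batt} and the next position 4 has {}, so ¬airborne → X low_batt is false there. This is the first violation.

3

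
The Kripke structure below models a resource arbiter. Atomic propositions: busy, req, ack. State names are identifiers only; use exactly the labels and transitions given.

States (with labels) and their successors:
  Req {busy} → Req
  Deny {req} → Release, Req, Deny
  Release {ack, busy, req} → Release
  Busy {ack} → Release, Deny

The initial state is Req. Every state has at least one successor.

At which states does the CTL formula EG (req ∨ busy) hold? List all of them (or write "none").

States satisfying req ∨ busy: {Req, Deny, Release}.
States satisfying EG (req ∨ busy): {Req, Deny, Release}.

{Req, Deny, Release}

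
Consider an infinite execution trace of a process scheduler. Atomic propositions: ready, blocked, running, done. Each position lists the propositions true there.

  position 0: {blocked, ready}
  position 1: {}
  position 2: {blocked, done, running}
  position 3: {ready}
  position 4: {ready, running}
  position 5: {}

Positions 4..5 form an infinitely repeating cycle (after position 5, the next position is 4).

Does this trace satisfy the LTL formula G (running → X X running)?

running → X X running holds at every position 0..5, and those are all positions ever visited, so G (running → X X running) holds.
Positions where running holds: 2, 4.
Check X X running at each: 2→ok, 4→ok.

Satisfied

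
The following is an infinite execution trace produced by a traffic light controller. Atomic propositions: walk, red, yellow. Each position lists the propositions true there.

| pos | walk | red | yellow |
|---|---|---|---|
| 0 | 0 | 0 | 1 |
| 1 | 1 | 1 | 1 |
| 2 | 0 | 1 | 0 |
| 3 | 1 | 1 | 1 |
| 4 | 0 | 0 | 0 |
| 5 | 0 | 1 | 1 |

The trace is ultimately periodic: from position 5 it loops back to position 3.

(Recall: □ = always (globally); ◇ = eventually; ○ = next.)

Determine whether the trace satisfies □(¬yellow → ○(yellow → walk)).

Violated

¬yellow → ○(yellow → walk) must hold at every position from 0 onward. It fails at position 4, so □(¬yellow → ○(yellow → walk)) is false.
Positions where ¬yellow holds: 2, 4.
Check ○(yellow → walk) at each: 2→ok, 4→fails.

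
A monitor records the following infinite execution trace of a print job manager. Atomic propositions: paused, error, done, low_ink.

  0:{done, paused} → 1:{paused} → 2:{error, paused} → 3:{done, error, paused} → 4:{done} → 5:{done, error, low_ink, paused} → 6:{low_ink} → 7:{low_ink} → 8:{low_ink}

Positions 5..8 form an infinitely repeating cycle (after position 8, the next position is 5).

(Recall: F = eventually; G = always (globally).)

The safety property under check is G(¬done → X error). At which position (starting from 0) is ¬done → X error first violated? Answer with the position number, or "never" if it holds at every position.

6

Check ¬done → X error at each position in order: 0 ✓, 1 ✓, 2 ✓, 3 ✓, 4 ✓, 5 ✓.
At position 6 the labels are {low_ink} and the next position 7 has {low_ink}, so ¬done → X error is false there. This is the first violation.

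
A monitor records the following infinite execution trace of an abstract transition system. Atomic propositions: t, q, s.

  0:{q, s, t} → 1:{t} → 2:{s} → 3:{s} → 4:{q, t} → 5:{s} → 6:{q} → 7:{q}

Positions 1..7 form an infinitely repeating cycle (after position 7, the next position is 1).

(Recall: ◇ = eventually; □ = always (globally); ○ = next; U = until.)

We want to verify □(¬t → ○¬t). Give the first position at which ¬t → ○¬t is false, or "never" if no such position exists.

3

Check ¬t → ○¬t at each position in order: 0 ✓, 1 ✓, 2 ✓.
At position 3 the labels are {s} and the next position 4 has {q, t}, so ¬t → ○¬t is false there. This is the first violation.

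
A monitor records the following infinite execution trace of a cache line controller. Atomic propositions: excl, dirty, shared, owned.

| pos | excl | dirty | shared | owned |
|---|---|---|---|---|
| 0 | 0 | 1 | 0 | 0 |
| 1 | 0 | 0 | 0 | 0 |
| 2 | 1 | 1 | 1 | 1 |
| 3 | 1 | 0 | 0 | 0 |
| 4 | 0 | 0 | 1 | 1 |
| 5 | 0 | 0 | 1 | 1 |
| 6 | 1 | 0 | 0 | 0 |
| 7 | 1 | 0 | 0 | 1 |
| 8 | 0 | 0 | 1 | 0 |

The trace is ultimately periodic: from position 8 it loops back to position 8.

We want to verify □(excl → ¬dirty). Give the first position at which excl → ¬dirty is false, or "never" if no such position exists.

Check excl → ¬dirty at each position in order: 0 ✓, 1 ✓.
At position 2 the labels are {dirty, excl, owned, shared}, so excl → ¬dirty is false there. This is the first violation.

2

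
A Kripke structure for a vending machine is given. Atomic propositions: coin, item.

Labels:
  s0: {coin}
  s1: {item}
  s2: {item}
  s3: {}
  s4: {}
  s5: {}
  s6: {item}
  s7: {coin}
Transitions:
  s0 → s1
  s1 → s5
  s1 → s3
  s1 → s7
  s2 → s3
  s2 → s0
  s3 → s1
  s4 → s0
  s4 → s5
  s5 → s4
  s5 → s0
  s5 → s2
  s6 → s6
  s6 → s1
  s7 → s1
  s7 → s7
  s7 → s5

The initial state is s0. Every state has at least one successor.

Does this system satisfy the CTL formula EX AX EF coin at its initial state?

States satisfying AX EF coin: {s0, s1, s2, s3, s4, s5, s6, s7}.
States satisfying EX AX EF coin: {s0, s1, s2, s3, s4, s5, s6, s7}.
s0 ∈ Sat(EX AX EF coin).

Yes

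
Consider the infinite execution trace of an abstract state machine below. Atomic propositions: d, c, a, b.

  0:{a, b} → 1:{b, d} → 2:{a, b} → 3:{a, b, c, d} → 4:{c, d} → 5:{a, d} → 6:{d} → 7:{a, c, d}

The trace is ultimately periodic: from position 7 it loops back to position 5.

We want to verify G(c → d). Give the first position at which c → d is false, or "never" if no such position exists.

never

c → d holds at every position 0..7, and those are all the positions the trace ever visits, so the invariant G(c → d) is never violated.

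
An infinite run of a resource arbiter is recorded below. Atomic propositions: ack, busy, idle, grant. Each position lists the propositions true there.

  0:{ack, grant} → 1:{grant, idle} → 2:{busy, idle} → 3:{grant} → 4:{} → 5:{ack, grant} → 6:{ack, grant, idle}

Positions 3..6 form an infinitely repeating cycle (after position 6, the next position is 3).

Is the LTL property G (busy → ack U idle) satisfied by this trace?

busy → ack U idle holds at every position 0..6, and those are all positions ever visited, so G (busy → ack U idle) holds.
Positions where busy holds: 2.
Check ack U idle at each: 2→ok.

Holds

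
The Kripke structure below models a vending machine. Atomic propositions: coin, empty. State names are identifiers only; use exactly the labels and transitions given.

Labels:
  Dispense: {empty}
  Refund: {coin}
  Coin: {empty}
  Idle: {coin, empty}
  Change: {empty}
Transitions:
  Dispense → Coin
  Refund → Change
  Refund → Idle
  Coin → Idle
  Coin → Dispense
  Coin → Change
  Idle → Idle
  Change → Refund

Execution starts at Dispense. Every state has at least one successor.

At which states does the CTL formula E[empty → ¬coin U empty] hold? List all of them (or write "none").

{Dispense, Refund, Coin, Idle, Change}

States satisfying empty → ¬coin: {Dispense, Refund, Coin, Change}.
States satisfying empty: {Dispense, Coin, Idle, Change}.
States satisfying E[empty → ¬coin U empty]: {Dispense, Refund, Coin, Idle, Change}.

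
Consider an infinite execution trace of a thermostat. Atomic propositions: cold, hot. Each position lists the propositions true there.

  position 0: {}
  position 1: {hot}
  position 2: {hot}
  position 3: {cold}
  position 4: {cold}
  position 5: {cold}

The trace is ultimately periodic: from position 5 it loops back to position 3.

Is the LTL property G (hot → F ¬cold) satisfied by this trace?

Holds

hot → F ¬cold holds at every position 0..5, and those are all positions ever visited, so G (hot → F ¬cold) holds.
Positions where hot holds: 1, 2.
Check F ¬cold at each: 1→ok, 2→ok.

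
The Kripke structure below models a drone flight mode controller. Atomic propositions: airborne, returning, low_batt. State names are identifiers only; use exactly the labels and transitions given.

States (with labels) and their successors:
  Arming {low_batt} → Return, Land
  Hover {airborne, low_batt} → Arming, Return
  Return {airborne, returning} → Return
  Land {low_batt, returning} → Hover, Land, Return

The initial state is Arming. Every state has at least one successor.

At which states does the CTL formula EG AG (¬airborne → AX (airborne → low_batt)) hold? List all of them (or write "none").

{Return}

States satisfying AG (¬airborne → AX (airborne → low_batt)): {Return}.
States satisfying EG AG (¬airborne → AX (airborne → low_batt)): {Return}.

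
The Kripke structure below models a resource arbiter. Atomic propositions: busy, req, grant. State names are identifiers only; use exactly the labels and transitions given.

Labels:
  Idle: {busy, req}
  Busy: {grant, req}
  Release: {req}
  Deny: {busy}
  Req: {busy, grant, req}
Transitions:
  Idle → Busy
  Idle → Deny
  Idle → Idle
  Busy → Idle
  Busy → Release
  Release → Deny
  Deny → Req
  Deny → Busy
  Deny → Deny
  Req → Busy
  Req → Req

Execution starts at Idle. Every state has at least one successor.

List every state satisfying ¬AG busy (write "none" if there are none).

States satisfying busy: {Idle, Deny, Req}.
States satisfying AG busy: ∅.
States satisfying ¬AG busy: {Idle, Busy, Release, Deny, Req}.

{Idle, Busy, Release, Deny, Req}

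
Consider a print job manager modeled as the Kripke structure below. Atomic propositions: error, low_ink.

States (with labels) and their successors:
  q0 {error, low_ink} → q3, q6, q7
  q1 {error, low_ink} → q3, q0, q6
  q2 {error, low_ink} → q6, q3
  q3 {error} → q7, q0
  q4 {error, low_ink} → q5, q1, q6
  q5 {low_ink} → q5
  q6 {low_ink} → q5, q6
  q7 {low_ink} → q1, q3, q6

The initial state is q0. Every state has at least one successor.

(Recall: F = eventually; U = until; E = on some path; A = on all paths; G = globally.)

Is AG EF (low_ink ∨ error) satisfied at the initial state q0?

Yes

States satisfying EF (low_ink ∨ error): {q0, q1, q2, q3, q4, q5, q6, q7}.
States satisfying AG EF (low_ink ∨ error): {q0, q1, q2, q3, q4, q5, q6, q7}.
Every state reachable from q0 satisfies EF (low_ink ∨ error).
q0 ∈ Sat(AG EF (low_ink ∨ error)).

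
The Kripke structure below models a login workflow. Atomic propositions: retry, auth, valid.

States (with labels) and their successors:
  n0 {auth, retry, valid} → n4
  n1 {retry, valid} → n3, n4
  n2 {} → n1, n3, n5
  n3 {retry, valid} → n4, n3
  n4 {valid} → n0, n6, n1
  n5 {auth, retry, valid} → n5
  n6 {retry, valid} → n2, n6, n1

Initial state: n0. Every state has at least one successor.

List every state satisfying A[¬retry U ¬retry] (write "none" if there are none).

{n2, n4}

States satisfying ¬retry: {n2, n4}.
States satisfying A[¬retry U ¬retry]: {n2, n4}.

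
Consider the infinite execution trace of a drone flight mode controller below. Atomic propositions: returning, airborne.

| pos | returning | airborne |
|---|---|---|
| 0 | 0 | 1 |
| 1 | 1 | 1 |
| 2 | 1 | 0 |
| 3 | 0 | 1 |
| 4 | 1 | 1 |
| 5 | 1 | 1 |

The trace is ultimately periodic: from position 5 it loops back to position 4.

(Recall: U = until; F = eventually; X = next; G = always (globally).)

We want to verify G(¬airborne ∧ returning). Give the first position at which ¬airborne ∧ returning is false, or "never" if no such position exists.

0

At position 0 the labels are {airborne}, so ¬airborne ∧ returning is false there. This is the first violation.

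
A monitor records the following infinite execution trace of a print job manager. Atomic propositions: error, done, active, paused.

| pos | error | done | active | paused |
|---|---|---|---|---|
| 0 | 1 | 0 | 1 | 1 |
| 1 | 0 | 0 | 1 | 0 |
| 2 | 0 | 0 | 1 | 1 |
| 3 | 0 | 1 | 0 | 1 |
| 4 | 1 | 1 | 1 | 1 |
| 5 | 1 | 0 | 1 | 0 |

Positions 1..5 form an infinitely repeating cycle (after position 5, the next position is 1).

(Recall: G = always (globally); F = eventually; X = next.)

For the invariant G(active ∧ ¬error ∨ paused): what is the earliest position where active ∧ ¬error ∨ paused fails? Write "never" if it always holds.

5

Check active ∧ ¬error ∨ paused at each position in order: 0 ✓, 1 ✓, 2 ✓, 3 ✓, 4 ✓.
At position 5 the labels are {active, error}, so active ∧ ¬error ∨ paused is false there. This is the first violation.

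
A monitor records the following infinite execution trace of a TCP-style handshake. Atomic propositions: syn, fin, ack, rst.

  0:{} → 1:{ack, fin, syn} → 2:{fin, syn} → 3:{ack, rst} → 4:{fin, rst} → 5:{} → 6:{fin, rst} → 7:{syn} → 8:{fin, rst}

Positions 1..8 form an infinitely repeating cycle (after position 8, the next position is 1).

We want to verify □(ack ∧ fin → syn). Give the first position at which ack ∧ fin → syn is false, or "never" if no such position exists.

never

ack ∧ fin → syn holds at every position 0..8, and those are all the positions the trace ever visits, so the invariant □(ack ∧ fin → syn) is never violated.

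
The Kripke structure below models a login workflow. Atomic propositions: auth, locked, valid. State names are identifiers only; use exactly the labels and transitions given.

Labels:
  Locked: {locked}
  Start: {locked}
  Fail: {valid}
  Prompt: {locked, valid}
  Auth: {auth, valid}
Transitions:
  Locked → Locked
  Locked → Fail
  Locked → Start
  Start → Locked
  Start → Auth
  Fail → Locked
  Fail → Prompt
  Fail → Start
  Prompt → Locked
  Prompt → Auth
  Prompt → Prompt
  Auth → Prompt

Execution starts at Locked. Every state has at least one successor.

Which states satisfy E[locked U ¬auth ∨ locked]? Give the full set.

{Locked, Start, Fail, Prompt}

States satisfying locked: {Locked, Start, Prompt}.
States satisfying ¬auth ∨ locked: {Locked, Start, Fail, Prompt}.
States satisfying E[locked U ¬auth ∨ locked]: {Locked, Start, Fail, Prompt}.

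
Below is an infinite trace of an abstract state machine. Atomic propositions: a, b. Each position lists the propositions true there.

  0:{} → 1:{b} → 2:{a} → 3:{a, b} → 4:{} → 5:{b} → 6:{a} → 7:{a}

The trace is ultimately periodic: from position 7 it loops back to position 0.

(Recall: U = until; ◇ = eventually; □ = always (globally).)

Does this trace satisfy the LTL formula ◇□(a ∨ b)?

□(a ∨ b) is false at every position 0..7, so it never becomes true and ◇□(a ∨ b) fails.

No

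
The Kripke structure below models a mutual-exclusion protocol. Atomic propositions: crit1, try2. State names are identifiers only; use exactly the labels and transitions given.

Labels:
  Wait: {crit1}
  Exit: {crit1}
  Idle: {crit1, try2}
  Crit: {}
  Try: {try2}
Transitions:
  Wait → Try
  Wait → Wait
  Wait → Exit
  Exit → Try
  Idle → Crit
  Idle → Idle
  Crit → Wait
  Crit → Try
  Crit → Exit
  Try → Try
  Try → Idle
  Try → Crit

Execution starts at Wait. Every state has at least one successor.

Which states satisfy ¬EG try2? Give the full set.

States satisfying try2: {Idle, Try}.
States satisfying EG try2: {Idle, Try}.
States satisfying ¬EG try2: {Wait, Exit, Crit}.

{Wait, Exit, Crit}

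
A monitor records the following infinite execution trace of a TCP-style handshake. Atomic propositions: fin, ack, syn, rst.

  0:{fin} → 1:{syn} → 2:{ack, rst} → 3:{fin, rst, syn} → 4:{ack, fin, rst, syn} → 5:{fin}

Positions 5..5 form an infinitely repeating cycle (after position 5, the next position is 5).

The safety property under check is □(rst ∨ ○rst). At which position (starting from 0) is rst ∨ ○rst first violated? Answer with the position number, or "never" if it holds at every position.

At position 0 the labels are {fin} and the next position 1 has {syn}, so rst ∨ ○rst is false there. This is the first violation.

0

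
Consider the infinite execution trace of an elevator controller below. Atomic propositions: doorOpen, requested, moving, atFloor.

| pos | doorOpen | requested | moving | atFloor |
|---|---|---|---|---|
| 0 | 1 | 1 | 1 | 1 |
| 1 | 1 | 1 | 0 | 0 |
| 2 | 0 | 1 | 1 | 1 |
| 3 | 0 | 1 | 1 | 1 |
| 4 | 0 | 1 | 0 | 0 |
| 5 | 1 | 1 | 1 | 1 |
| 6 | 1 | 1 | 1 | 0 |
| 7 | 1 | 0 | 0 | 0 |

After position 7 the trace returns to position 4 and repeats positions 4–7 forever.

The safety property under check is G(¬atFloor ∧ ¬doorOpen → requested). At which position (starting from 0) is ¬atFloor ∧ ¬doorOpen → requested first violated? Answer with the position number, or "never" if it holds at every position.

¬atFloor ∧ ¬doorOpen → requested holds at every position 0..7, and those are all the positions the trace ever visits, so the invariant G(¬atFloor ∧ ¬doorOpen → requested) is never violated.

never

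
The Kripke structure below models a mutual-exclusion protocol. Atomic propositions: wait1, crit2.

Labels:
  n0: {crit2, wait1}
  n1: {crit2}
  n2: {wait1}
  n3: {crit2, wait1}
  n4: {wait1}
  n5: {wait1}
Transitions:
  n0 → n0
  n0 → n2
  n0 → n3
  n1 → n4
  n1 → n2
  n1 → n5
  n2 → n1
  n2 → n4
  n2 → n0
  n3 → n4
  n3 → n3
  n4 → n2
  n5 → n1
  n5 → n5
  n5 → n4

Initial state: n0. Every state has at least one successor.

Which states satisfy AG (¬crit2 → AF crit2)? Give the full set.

none

States satisfying ¬crit2 → AF crit2: {n0, n1, n3}.
States satisfying AG (¬crit2 → AF crit2): ∅.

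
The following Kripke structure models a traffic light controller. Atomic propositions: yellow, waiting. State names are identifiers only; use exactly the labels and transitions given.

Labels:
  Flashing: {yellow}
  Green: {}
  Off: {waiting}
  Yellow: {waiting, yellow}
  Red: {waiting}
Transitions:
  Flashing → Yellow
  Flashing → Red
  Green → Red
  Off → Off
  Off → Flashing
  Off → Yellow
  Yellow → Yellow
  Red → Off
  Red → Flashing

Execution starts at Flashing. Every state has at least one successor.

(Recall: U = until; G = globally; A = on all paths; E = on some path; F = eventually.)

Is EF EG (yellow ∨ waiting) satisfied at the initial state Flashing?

Satisfied

States satisfying EG (yellow ∨ waiting): {Flashing, Off, Yellow, Red}.
States satisfying EF EG (yellow ∨ waiting): {Flashing, Green, Off, Yellow, Red}.
Some path from Flashing reaches a state where EG (yellow ∨ waiting) holds.
Flashing ∈ Sat(EF EG (yellow ∨ waiting)).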